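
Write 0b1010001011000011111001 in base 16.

Group the bits into nibbles: 0010 1000 1011 0000 1111 1001 → 28b0f9.

0x28b0f9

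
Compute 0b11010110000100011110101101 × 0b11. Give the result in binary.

0b1010000010001101011100000111

Multiply each base-2 digit by 3, carrying:
  1×3 = 3 → write 1 carry 1
  0×3+1 = 1 → write 1
  1×3 = 3 → write 1 carry 1
  1×3+1 = 4 → write 0 carry 2
  0×3+2 = 2 → write 0 carry 1
  1×3+1 = 4 → write 0 carry 2
  0×3+2 = 2 → write 0 carry 1
  1×3+1 = 4 → write 0 carry 2
  1×3+2 = 5 → write 1 carry 2
  1×3+2 = 5 → write 1 carry 2
  1×3+2 = 5 → write 1 carry 2
  0×3+2 = 2 → write 0 carry 1
  0×3+1 = 1 → write 1
  0×3 = 0 → write 0
  1×3 = 3 → write 1 carry 1
  0×3+1 = 1 → write 1
  0×3 = 0 → write 0
  0×3 = 0 → write 0
  0×3 = 0 → write 0
  1×3 = 3 → write 1 carry 1
  1×3+1 = 4 → write 0 carry 2
  0×3+2 = 2 → write 0 carry 1
  1×3+1 = 4 → write 0 carry 2
  0×3+2 = 2 → write 0 carry 1
  1×3+1 = 4 → write 0 carry 2
  1×3+2 = 5 → write 1 carry 2
  remaining carry: 10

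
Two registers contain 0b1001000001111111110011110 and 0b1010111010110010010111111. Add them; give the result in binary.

Add column by column in base 2, right to left:
  0+1 = 1
  1+1 = 0 carry 1
  1+1+1 = 1 carry 1
  1+1+1 = 1 carry 1
  1+1+1 = 1 carry 1
  0+1+1 = 0 carry 1
  0+0+1 = 1
  1+1 = 0 carry 1
  1+0+1 = 0 carry 1
  1+0+1 = 0 carry 1
  1+1+1 = 1 carry 1
  1+0+1 = 0 carry 1
  1+0+1 = 0 carry 1
  1+1+1 = 1 carry 1
  1+1+1 = 1 carry 1
  1+0+1 = 0 carry 1
  0+1+1 = 0 carry 1
  0+0+1 = 1
  0+1 = 1
  0+1 = 1
  0+1 = 1
  1+0 = 1
  0+1 = 1
  0+0 = 0
  1+1 = 0 carry 1
  final carry 1

0b10011111100110010001011101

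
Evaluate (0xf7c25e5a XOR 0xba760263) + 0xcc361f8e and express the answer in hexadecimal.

First 0xf7c25e5a XOR 0xba760263 = 0x4db45c39.
Add column by column in base 16, right to left:
  9+e = 7 carry 1
  3+8+1 = c
  c+f = b carry 1
  5+1+1 = 7
  4+6 = a
  b+3 = e
  d+c = 9 carry 1
  4+c+1 = 1 carry 1
  final carry 1

0x119ea7bc7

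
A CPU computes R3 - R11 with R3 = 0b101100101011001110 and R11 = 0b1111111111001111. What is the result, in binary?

0b11100101011111111

Subtract column by column in base 2:
  0-1 → 1 (borrow)
  1-1-1 → 1 (borrow)
  1-1-1 → 1 (borrow)
  1-1-1 → 1 (borrow)
  0-0-1 → 1 (borrow)
  0-0-1 → 1 (borrow)
  1-1-1 → 1 (borrow)
  1-1-1 → 1 (borrow)
  0-1-1 → 0 (borrow)
  1-1-1 → 1 (borrow)
  0-1-1 → 0 (borrow)
  1-1-1 → 1 (borrow)
  0-1-1 → 0 (borrow)
  0-1-1 → 0 (borrow)
  1-1-1 → 1 (borrow)
  1-1-1 → 1 (borrow)
  0-0-1 → 1 (borrow)
  1-0-1 → 0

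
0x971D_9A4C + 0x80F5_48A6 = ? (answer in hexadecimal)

0x11812E2F2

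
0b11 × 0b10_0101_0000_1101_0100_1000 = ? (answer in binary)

Multiply each base-2 digit by 3, carrying:
  0×3 = 0 → write 0
  0×3 = 0 → write 0
  0×3 = 0 → write 0
  1×3 = 3 → write 1 carry 1
  0×3+1 = 1 → write 1
  0×3 = 0 → write 0
  1×3 = 3 → write 1 carry 1
  0×3+1 = 1 → write 1
  1×3 = 3 → write 1 carry 1
  0×3+1 = 1 → write 1
  1×3 = 3 → write 1 carry 1
  1×3+1 = 4 → write 0 carry 2
  0×3+2 = 2 → write 0 carry 1
  0×3+1 = 1 → write 1
  0×3 = 0 → write 0
  0×3 = 0 → write 0
  1×3 = 3 → write 1 carry 1
  0×3+1 = 1 → write 1
  1×3 = 3 → write 1 carry 1
  0×3+1 = 1 → write 1
  0×3 = 0 → write 0
  1×3 = 3 → write 1 carry 1
  remaining carry: 1

0b11011110010011111011000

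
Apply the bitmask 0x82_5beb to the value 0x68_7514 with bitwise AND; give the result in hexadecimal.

0x005100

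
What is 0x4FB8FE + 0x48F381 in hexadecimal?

0x98AC7F

Add column by column in base 16, right to left:
  E+1 = F
  F+8 = 7 carry 1
  8+3+1 = C
  B+F = A carry 1
  F+8+1 = 8 carry 1
  4+4+1 = 9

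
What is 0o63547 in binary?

Each octal digit is 3 bits: 6=110 3=011 5=101 4=100 7=111.

0b110011101100111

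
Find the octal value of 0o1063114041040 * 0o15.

Multiply each base-8 digit by 13, carrying:
  0×13 = 0 → write 0
  4×13 = 52 → write 4 carry 6
  0×13+6 = 6 → write 6
  1×13 = 13 → write 5 carry 1
  4×13+1 = 53 → write 5 carry 6
  0×13+6 = 6 → write 6
  4×13 = 52 → write 4 carry 6
  1×13+6 = 19 → write 3 carry 2
  1×13+2 = 15 → write 7 carry 1
  3×13+1 = 40 → write 0 carry 5
  6×13+5 = 83 → write 3 carry 10
  0×13+10 = 10 → write 2 carry 1
  1×13+1 = 14 → write 6 carry 1
  remaining carry: 1

0o16230734655640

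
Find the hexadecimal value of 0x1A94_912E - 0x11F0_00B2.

0x8A4907C

Subtract column by column in base 16:
  E-2 → C
  2-B → 7 (borrow)
  1-0-1 → 0
  9-0 → 9
  4-0 → 4
  9-F → A (borrow)
  A-1-1 → 8
  1-1 → 0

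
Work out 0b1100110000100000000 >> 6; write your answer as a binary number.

0b1100110000100

Right shift by 6: drop the 6 least-significant bits.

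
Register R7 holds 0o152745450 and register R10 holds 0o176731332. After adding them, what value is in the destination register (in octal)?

0o351677002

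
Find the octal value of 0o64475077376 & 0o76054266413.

0o64054066012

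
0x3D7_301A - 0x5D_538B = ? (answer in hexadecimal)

0x379DC8F

Subtract column by column in base 16:
  A-B → F (borrow)
  1-8-1 → 8 (borrow)
  0-3-1 → C (borrow)
  3-5-1 → D (borrow)
  7-D-1 → 9 (borrow)
  D-5-1 → 7
  3-0 → 3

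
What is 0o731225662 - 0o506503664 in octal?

Subtract column by column in base 8:
  2-4 → 6 (borrow)
  6-6-1 → 7 (borrow)
  6-6-1 → 7 (borrow)
  5-3-1 → 1
  2-0 → 2
  2-5 → 5 (borrow)
  1-6-1 → 2 (borrow)
  3-0-1 → 2
  7-5 → 2

0o222521776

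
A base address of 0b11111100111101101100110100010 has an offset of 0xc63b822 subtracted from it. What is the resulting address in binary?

0xc63b822 = 0b1100011000111011100000100010 in binary.
Subtract column by column in base 2:
  0-0 → 0
  1-1 → 0
  0-0 → 0
  0-0 → 0
  0-0 → 0
  1-1 → 0
  0-0 → 0
  1-0 → 1
  1-0 → 1
  0-0 → 0
  0-0 → 0
  1-1 → 0
  1-1 → 0
  0-1 → 1 (borrow)
  1-0-1 → 0
  1-1 → 0
  0-1 → 1 (borrow)
  1-1-1 → 1 (borrow)
  1-0-1 → 0
  1-0 → 1
  1-0 → 1
  0-1 → 1 (borrow)
  0-1-1 → 0 (borrow)
  1-0-1 → 0
  1-0 → 1
  1-0 → 1
  1-1 → 0
  1-1 → 0
  1-0 → 1

0b10011001110110010000110000000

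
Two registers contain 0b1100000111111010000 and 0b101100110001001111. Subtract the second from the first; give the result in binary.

0b110100001110000001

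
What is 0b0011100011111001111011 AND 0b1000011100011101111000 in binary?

0b0000000000011001111000

AND bit by bit (1 only where both bits are 1):
  0011100011111001111011
& 1000011100011101111000
= 0000000000011001111000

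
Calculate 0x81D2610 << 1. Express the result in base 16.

0x103A4C20

1 bits is not a whole number of base-16 digits; in binary: 1000000111010010011000010000 << 1 = 10000001110100100110000100000.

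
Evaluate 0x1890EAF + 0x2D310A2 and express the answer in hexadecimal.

Add column by column in base 16, right to left:
  F+2 = 1 carry 1
  A+A+1 = 5 carry 1
  E+0+1 = F
  0+1 = 1
  9+3 = C
  8+D = 5 carry 1
  1+2+1 = 4

0x45C1F51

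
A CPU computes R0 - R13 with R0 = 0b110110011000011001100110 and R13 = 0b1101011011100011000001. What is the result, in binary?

0b101000111100110110100101

Subtract column by column in base 2:
  0-1 → 1 (borrow)
  1-0-1 → 0
  1-0 → 1
  0-0 → 0
  0-0 → 0
  1-0 → 1
  1-1 → 0
  0-1 → 1 (borrow)
  0-0-1 → 1 (borrow)
  1-0-1 → 0
  1-0 → 1
  0-1 → 1 (borrow)
  0-1-1 → 0 (borrow)
  0-1-1 → 0 (borrow)
  0-0-1 → 1 (borrow)
  1-1-1 → 1 (borrow)
  1-1-1 → 1 (borrow)
  0-0-1 → 1 (borrow)
  0-1-1 → 0 (borrow)
  1-0-1 → 0
  1-1 → 0
  0-1 → 1 (borrow)
  1-0-1 → 0
  1-0 → 1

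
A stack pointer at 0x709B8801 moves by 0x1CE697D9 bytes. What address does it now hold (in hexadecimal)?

Add column by column in base 16, right to left:
  1+9 = A
  0+D = D
  8+7 = F
  8+9 = 1 carry 1
  B+6+1 = 2 carry 1
  9+E+1 = 8 carry 1
  0+C+1 = D
  7+1 = 8

0x8D821FDA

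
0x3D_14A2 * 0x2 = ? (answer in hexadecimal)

Multiply each base-16 digit by 2, carrying:
  2×2 = 4 → write 4
  A×2 = 20 → write 4 carry 1
  4×2+1 = 9 → write 9
  1×2 = 2 → write 2
  D×2 = 26 → write A carry 1
  3×2+1 = 7 → write 7

0x7A2944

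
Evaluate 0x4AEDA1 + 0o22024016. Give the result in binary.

0b100100110001010110101111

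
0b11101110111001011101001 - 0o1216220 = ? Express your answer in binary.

0o1216220 = 0b1010001110010010000 in binary.
Subtract column by column in base 2:
  1-0 → 1
  0-0 → 0
  0-0 → 0
  1-0 → 1
  0-1 → 1 (borrow)
  1-0-1 → 0
  1-0 → 1
  1-1 → 0
  0-0 → 0
  1-0 → 1
  0-1 → 1 (borrow)
  0-1-1 → 0 (borrow)
  1-1-1 → 1 (borrow)
  1-0-1 → 0
  1-0 → 1
  0-0 → 0
  1-1 → 0
  1-0 → 1
  1-1 → 0
  0-0 → 0
  1-0 → 1
  1-0 → 1
  1-0 → 1

0b11100100101011001011001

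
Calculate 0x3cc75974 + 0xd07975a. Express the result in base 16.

0x49cef0ce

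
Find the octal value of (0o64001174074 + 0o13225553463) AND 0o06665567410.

Add column by column in base 8, right to left:
  4+3 = 7
  7+6 = 5 carry 1
  0+4+1 = 5
  4+3 = 7
  7+5 = 4 carry 1
  1+5+1 = 7
  1+5 = 6
  0+2 = 2
  0+2 = 2
  4+3 = 7
  6+1 = 7
Sum = 0o77226747557; now AND with 0o06665567410:
  7&0=0, 7&6=6, 2&6=2, 2&6=2, 6&5=4, 7&5=5, 4&6=4, 7&7=7, 5&4=4, 5&1=1, 7&0=0

0o6224547410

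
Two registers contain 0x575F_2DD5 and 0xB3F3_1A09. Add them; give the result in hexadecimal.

0x10B5247DE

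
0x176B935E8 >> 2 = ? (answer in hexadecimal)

2 bits is not a whole number of base-16 digits; in binary: 101110110101110010011010111101000 >> 2 = 1011101101011100100110101111010.

0x5DAE4D7A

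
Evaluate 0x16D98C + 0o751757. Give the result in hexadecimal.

0o751757 = 0x3D3EF in hexadecimal.
Add column by column in base 16, right to left:
  C+F = B carry 1
  8+E+1 = 7 carry 1
  9+3+1 = D
  D+D = A carry 1
  6+3+1 = A
  1+0 = 1

0x1AAD7B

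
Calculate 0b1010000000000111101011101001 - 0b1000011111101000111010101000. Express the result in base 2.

Subtract column by column in base 2:
  1-0 → 1
  0-0 → 0
  0-0 → 0
  1-1 → 0
  0-0 → 0
  1-1 → 0
  1-0 → 1
  1-1 → 0
  0-0 → 0
  1-1 → 0
  0-1 → 1 (borrow)
  1-1-1 → 1 (borrow)
  1-0-1 → 0
  1-0 → 1
  1-0 → 1
  0-1 → 1 (borrow)
  0-0-1 → 1 (borrow)
  0-1-1 → 0 (borrow)
  0-1-1 → 0 (borrow)
  0-1-1 → 0 (borrow)
  0-1-1 → 0 (borrow)
  0-1-1 → 0 (borrow)
  0-1-1 → 0 (borrow)
  0-0-1 → 1 (borrow)
  0-0-1 → 1 (borrow)
  1-0-1 → 0
  0-0 → 0
  1-1 → 0

0b1100000011110110001000001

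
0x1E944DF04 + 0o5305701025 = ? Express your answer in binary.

0x1E944DF04 = 0b111101001010001001101111100000100 in binary.
0o5305701025 = 0b101011000101111000001000010101 in binary.
Add column by column in base 2, right to left:
  0+1 = 1
  0+0 = 0
  1+1 = 0 carry 1
  0+0+1 = 1
  0+1 = 1
  0+0 = 0
  0+0 = 0
  0+0 = 0
  1+0 = 1
  1+1 = 0 carry 1
  1+0+1 = 0 carry 1
  1+0+1 = 0 carry 1
  1+0+1 = 0 carry 1
  0+0+1 = 1
  1+0 = 1
  1+1 = 0 carry 1
  0+1+1 = 0 carry 1
  0+1+1 = 0 carry 1
  1+1+1 = 1 carry 1
  0+0+1 = 1
  0+1 = 1
  0+0 = 0
  1+0 = 1
  0+0 = 0
  1+1 = 0 carry 1
  0+1+1 = 0 carry 1
  0+0+1 = 1
  1+1 = 0 carry 1
  0+0+1 = 1
  1+1 = 0 carry 1
  1+0+1 = 0 carry 1
  1+0+1 = 0 carry 1
  1+0+1 = 0 carry 1
  final carry 1

0b1000010100010111000110000100011001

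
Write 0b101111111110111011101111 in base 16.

0xBFEEEF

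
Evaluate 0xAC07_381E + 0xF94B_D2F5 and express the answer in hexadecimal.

Add column by column in base 16, right to left:
  E+5 = 3 carry 1
  1+F+1 = 1 carry 1
  8+2+1 = B
  3+D = 0 carry 1
  7+B+1 = 3 carry 1
  0+4+1 = 5
  C+9 = 5 carry 1
  A+F+1 = A carry 1
  final carry 1

0x1A5530B13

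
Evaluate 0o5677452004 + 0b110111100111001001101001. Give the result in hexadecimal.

0o5677452004 = 0x2efe5404 in hexadecimal.
0b110111100111001001101001 = 0xde7269 in hexadecimal.
Add column by column in base 16, right to left:
  4+9 = d
  0+6 = 6
  4+2 = 6
  5+7 = c
  e+e = c carry 1
  f+d+1 = d carry 1
  e+0+1 = f
  2+0 = 2

0x2fdcc66d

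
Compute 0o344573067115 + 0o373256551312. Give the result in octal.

0o740051640427

Add column by column in base 8, right to left:
  5+2 = 7
  1+1 = 2
  1+3 = 4
  7+1 = 0 carry 1
  6+5+1 = 4 carry 1
  0+5+1 = 6
  3+6 = 1 carry 1
  7+5+1 = 5 carry 1
  5+2+1 = 0 carry 1
  4+3+1 = 0 carry 1
  4+7+1 = 4 carry 1
  3+3+1 = 7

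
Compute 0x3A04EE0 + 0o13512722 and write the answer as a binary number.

0b11110011101110010010110010

0x3A04EE0 = 0b11101000000100111011100000 in binary.
0o13512722 = 0b1011101001010111010010 in binary.
Add column by column in base 2, right to left:
  0+0 = 0
  0+1 = 1
  0+0 = 0
  0+0 = 0
  0+1 = 1
  1+0 = 1
  1+1 = 0 carry 1
  1+1+1 = 1 carry 1
  0+1+1 = 0 carry 1
  1+0+1 = 0 carry 1
  1+1+1 = 1 carry 1
  1+0+1 = 0 carry 1
  0+1+1 = 0 carry 1
  0+0+1 = 1
  1+0 = 1
  0+1 = 1
  0+0 = 0
  0+1 = 1
  0+1 = 1
  0+1 = 1
  0+0 = 0
  1+1 = 0 carry 1
  0+0+1 = 1
  1+0 = 1
  1+0 = 1
  1+0 = 1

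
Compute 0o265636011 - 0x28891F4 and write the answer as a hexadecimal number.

0x4EAA15

0o265636011 = 0x2D73C09 in hexadecimal.
Subtract column by column in base 16:
  9-4 → 5
  0-F → 1 (borrow)
  C-1-1 → A
  3-9 → A (borrow)
  7-8-1 → E (borrow)
  D-8-1 → 4
  2-2 → 0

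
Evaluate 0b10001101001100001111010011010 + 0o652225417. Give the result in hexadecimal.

0x184F49A9

0b10001101001100001111010011010 = 0x11A61E9A in hexadecimal.
0o652225417 = 0x6A92B0F in hexadecimal.
Add column by column in base 16, right to left:
  A+F = 9 carry 1
  9+0+1 = A
  E+B = 9 carry 1
  1+2+1 = 4
  6+9 = F
  A+A = 4 carry 1
  1+6+1 = 8
  1+0 = 1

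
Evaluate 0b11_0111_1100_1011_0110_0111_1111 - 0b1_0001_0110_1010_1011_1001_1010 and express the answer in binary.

0b10011001100000101011100101

Subtract column by column in base 2:
  1-0 → 1
  1-1 → 0
  1-0 → 1
  1-1 → 0
  1-1 → 0
  1-0 → 1
  1-0 → 1
  0-1 → 1 (borrow)
  0-1-1 → 0 (borrow)
  1-1-1 → 1 (borrow)
  1-0-1 → 0
  0-1 → 1 (borrow)
  1-0-1 → 0
  1-1 → 0
  0-0 → 0
  1-1 → 0
  0-0 → 0
  0-1 → 1 (borrow)
  1-1-1 → 1 (borrow)
  1-0-1 → 0
  1-1 → 0
  1-0 → 1
  1-0 → 1
  0-0 → 0
  1-1 → 0
  1-0 → 1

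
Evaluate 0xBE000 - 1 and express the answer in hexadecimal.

The trailing 3 digits are 0, so subtracting 1 borrows through: they become F and the next digit up decrements.

0xBDFFF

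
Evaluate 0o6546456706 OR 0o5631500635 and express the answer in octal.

0o7777556737

OR each oct digit independently (no carries):
  6|5=7, 5|6=7, 4|3=7, 6|1=7, 4|5=5, 5|0=5, 6|0=6, 7|6=7, 0|3=3, 6|5=7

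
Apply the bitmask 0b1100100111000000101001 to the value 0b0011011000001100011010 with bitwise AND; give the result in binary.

AND bit by bit (1 only where both bits are 1):
  0011011000001100011010
& 1100100111000000101001
= 0000000000000000001000

0b0000000000000000001000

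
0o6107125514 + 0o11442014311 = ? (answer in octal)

Add column by column in base 8, right to left:
  4+1 = 5
  1+1 = 2
  5+3 = 0 carry 1
  5+4+1 = 2 carry 1
  2+1+1 = 4
  1+0 = 1
  7+2 = 1 carry 1
  0+4+1 = 5
  1+4 = 5
  6+1 = 7
  0+1 = 1

0o17551142025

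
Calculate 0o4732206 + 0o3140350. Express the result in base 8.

0o10072556

Add column by column in base 8, right to left:
  6+0 = 6
  0+5 = 5
  2+3 = 5
  2+0 = 2
  3+4 = 7
  7+1 = 0 carry 1
  4+3+1 = 0 carry 1
  final carry 1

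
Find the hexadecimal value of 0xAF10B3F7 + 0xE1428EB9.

0x1905342B0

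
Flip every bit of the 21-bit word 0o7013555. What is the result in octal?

0o0764222

Each oct digit d becomes 7−d:
  7→0, 0→7, 1→6, 3→4, 5→2, 5→2, 5→2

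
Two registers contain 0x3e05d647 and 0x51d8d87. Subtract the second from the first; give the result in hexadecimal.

0x38e848c0

Subtract column by column in base 16:
  7-7 → 0
  4-8 → c (borrow)
  6-d-1 → 8 (borrow)
  d-8-1 → 4
  5-d → 8 (borrow)
  0-1-1 → e (borrow)
  e-5-1 → 8
  3-0 → 3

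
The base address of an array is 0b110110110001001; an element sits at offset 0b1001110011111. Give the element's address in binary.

0b1000000100101000

Add column by column in base 2, right to left:
  1+1 = 0 carry 1
  0+1+1 = 0 carry 1
  0+1+1 = 0 carry 1
  1+1+1 = 1 carry 1
  0+1+1 = 0 carry 1
  0+0+1 = 1
  0+0 = 0
  1+1 = 0 carry 1
  1+1+1 = 1 carry 1
  0+1+1 = 0 carry 1
  1+0+1 = 0 carry 1
  1+0+1 = 0 carry 1
  0+1+1 = 0 carry 1
  1+0+1 = 0 carry 1
  1+0+1 = 0 carry 1
  final carry 1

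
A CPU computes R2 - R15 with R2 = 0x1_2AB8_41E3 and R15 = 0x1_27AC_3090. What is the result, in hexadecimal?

0x30C1153

Subtract column by column in base 16:
  3-0 → 3
  E-9 → 5
  1-0 → 1
  4-3 → 1
  8-C → C (borrow)
  B-A-1 → 0
  A-7 → 3
  2-2 → 0
  1-1 → 0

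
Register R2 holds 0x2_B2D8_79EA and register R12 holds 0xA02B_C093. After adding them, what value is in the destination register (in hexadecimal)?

0x353043A7D

Add column by column in base 16, right to left:
  A+3 = D
  E+9 = 7 carry 1
  9+0+1 = A
  7+C = 3 carry 1
  8+B+1 = 4 carry 1
  D+2+1 = 0 carry 1
  2+0+1 = 3
  B+A = 5 carry 1
  2+0+1 = 3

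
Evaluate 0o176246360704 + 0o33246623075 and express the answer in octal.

0o231515204001

Add column by column in base 8, right to left:
  4+5 = 1 carry 1
  0+7+1 = 0 carry 1
  7+0+1 = 0 carry 1
  0+3+1 = 4
  6+2 = 0 carry 1
  3+6+1 = 2 carry 1
  6+6+1 = 5 carry 1
  4+4+1 = 1 carry 1
  2+2+1 = 5
  6+3 = 1 carry 1
  7+3+1 = 3 carry 1
  1+0+1 = 2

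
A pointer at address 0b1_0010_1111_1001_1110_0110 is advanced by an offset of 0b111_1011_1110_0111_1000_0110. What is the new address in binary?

0b100011101110000101101100

Add column by column in base 2, right to left:
  0+0 = 0
  1+1 = 0 carry 1
  1+1+1 = 1 carry 1
  0+0+1 = 1
  0+0 = 0
  1+0 = 1
  1+0 = 1
  1+1 = 0 carry 1
  1+1+1 = 1 carry 1
  0+1+1 = 0 carry 1
  0+1+1 = 0 carry 1
  1+0+1 = 0 carry 1
  1+0+1 = 0 carry 1
  1+1+1 = 1 carry 1
  1+1+1 = 1 carry 1
  1+1+1 = 1 carry 1
  0+1+1 = 0 carry 1
  1+1+1 = 1 carry 1
  0+0+1 = 1
  0+1 = 1
  1+1 = 0 carry 1
  0+1+1 = 0 carry 1
  0+1+1 = 0 carry 1
  final carry 1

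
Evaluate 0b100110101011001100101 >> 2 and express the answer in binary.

0b1001101010110011001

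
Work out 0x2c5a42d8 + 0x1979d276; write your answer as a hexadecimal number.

Add column by column in base 16, right to left:
  8+6 = e
  d+7 = 4 carry 1
  2+2+1 = 5
  4+d = 1 carry 1
  a+9+1 = 4 carry 1
  5+7+1 = d
  c+9 = 5 carry 1
  2+1+1 = 4

0x45d4154e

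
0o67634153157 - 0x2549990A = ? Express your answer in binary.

0o67634153157 = 0b110111110011100001101011001101111 in binary.
0x2549990A = 0b100101010010011001100100001010 in binary.
Subtract column by column in base 2:
  1-0 → 1
  1-1 → 0
  1-0 → 1
  1-1 → 0
  0-0 → 0
  1-0 → 1
  1-0 → 1
  0-0 → 0
  0-1 → 1 (borrow)
  1-0-1 → 0
  1-0 → 1
  0-1 → 1 (borrow)
  1-1-1 → 1 (borrow)
  0-0-1 → 1 (borrow)
  1-0-1 → 0
  1-1 → 0
  0-1 → 1 (borrow)
  0-0-1 → 1 (borrow)
  0-0-1 → 1 (borrow)
  0-1-1 → 0 (borrow)
  1-0-1 → 0
  1-0 → 1
  1-1 → 0
  0-0 → 0
  0-1 → 1 (borrow)
  1-0-1 → 0
  1-1 → 0
  1-0 → 1
  1-0 → 1
  1-1 → 0
  0-0 → 0
  1-0 → 1
  1-0 → 1

0b110011001001001110011110101100101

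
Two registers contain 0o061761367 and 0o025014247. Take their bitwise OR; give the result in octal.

0o065775367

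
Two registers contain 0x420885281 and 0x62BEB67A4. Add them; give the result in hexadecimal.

0xA4C73BA25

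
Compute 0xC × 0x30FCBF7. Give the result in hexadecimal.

0x24BD8F94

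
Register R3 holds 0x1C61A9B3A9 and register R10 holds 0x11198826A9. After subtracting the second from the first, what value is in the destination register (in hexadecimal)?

Subtract column by column in base 16:
  9-9 → 0
  A-A → 0
  3-6 → D (borrow)
  B-2-1 → 8
  9-8 → 1
  A-8 → 2
  1-9 → 8 (borrow)
  6-1-1 → 4
  C-1 → B
  1-1 → 0

0xB48218D00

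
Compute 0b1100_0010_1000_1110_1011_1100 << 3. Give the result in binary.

Left shift by 3: append 3 zero bits.

0b110000101000111010111100000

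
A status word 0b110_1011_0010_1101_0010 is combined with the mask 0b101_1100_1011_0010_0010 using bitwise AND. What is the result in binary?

0b1001000001000000010

AND bit by bit (1 only where both bits are 1):
  1101011001011010010
& 1011100101100100010
= 1001000001000000010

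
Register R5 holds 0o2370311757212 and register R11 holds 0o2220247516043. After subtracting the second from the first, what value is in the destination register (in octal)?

Subtract column by column in base 8:
  2-3 → 7 (borrow)
  1-4-1 → 4 (borrow)
  2-0-1 → 1
  7-6 → 1
  5-1 → 4
  7-5 → 2
  1-7 → 2 (borrow)
  1-4-1 → 4 (borrow)
  3-2-1 → 0
  0-0 → 0
  7-2 → 5
  3-2 → 1
  2-2 → 0

0o150042241147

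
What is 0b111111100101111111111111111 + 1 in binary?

0b111111100110000000000000000

The trailing 16 digits are 1 (max in base 2), so adding 1 cascades: they roll to 0 and the next digit up increments.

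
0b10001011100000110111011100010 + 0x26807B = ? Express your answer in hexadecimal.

0x1196EF5D

0b10001011100000110111011100010 = 0x11706EE2 in hexadecimal.
Add column by column in base 16, right to left:
  2+B = D
  E+7 = 5 carry 1
  E+0+1 = F
  6+8 = E
  0+6 = 6
  7+2 = 9
  1+0 = 1
  1+0 = 1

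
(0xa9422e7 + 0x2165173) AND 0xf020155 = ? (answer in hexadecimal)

0xc020050

Add column by column in base 16, right to left:
  7+3 = a
  e+7 = 5 carry 1
  2+1+1 = 4
  2+5 = 7
  4+6 = a
  9+1 = a
  a+2 = c
Sum = 0xcaa745a; now AND with 0xf020155:
  c&f=c, a&0=0, a&2=2, 7&0=0, 4&1=0, 5&5=5, a&5=0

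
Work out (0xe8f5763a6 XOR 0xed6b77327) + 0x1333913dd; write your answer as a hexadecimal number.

0x18d19245e

First 0xe8f5763a6 XOR 0xed6b77327 = 0x059e01081.
Add column by column in base 16, right to left:
  1+d = e
  8+d = 5 carry 1
  0+3+1 = 4
  1+1 = 2
  0+9 = 9
  e+3 = 1 carry 1
  9+3+1 = d
  5+3 = 8
  0+1 = 1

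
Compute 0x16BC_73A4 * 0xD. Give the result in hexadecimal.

0x12791DF54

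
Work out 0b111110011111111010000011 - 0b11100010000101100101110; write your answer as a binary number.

Subtract column by column in base 2:
  1-0 → 1
  1-1 → 0
  0-1 → 1 (borrow)
  0-1-1 → 0 (borrow)
  0-0-1 → 1 (borrow)
  0-1-1 → 0 (borrow)
  0-0-1 → 1 (borrow)
  1-0-1 → 0
  0-1 → 1 (borrow)
  1-1-1 → 1 (borrow)
  1-0-1 → 0
  1-1 → 0
  1-0 → 1
  1-0 → 1
  1-0 → 1
  1-0 → 1
  1-1 → 0
  0-0 → 0
  0-0 → 0
  1-0 → 1
  1-1 → 0
  1-1 → 0
  1-1 → 0
  1-0 → 1

0b100010001111001101010101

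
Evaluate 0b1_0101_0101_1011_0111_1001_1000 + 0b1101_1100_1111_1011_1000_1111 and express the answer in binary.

Add column by column in base 2, right to left:
  0+1 = 1
  0+1 = 1
  0+1 = 1
  1+1 = 0 carry 1
  1+0+1 = 0 carry 1
  0+0+1 = 1
  0+0 = 0
  1+1 = 0 carry 1
  1+1+1 = 1 carry 1
  1+1+1 = 1 carry 1
  1+0+1 = 0 carry 1
  0+1+1 = 0 carry 1
  1+1+1 = 1 carry 1
  1+1+1 = 1 carry 1
  0+1+1 = 0 carry 1
  1+1+1 = 1 carry 1
  1+0+1 = 0 carry 1
  0+0+1 = 1
  1+1 = 0 carry 1
  0+1+1 = 0 carry 1
  1+1+1 = 1 carry 1
  0+0+1 = 1
  1+1 = 0 carry 1
  0+1+1 = 0 carry 1
  1+0+1 = 0 carry 1
  final carry 1

0b10001100101011001100100111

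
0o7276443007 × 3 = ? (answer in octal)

0o26073551025

Multiply each base-8 digit by 3, carrying:
  7×3 = 21 → write 5 carry 2
  0×3+2 = 2 → write 2
  0×3 = 0 → write 0
  3×3 = 9 → write 1 carry 1
  4×3+1 = 13 → write 5 carry 1
  4×3+1 = 13 → write 5 carry 1
  6×3+1 = 19 → write 3 carry 2
  7×3+2 = 23 → write 7 carry 2
  2×3+2 = 8 → write 0 carry 1
  7×3+1 = 22 → write 6 carry 2
  remaining carry: 2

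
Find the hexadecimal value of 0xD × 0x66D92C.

0x539073C

Multiply each base-16 digit by 13, carrying:
  C×13 = 156 → write C carry 9
  2×13+9 = 35 → write 3 carry 2
  9×13+2 = 119 → write 7 carry 7
  D×13+7 = 176 → write 0 carry 11
  6×13+11 = 89 → write 9 carry 5
  6×13+5 = 83 → write 3 carry 5
  remaining carry: 5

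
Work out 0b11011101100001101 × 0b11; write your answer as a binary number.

Multiply each base-2 digit by 3, carrying:
  1×3 = 3 → write 1 carry 1
  0×3+1 = 1 → write 1
  1×3 = 3 → write 1 carry 1
  1×3+1 = 4 → write 0 carry 2
  0×3+2 = 2 → write 0 carry 1
  0×3+1 = 1 → write 1
  0×3 = 0 → write 0
  0×3 = 0 → write 0
  1×3 = 3 → write 1 carry 1
  1×3+1 = 4 → write 0 carry 2
  0×3+2 = 2 → write 0 carry 1
  1×3+1 = 4 → write 0 carry 2
  1×3+2 = 5 → write 1 carry 2
  1×3+2 = 5 → write 1 carry 2
  0×3+2 = 2 → write 0 carry 1
  1×3+1 = 4 → write 0 carry 2
  1×3+2 = 5 → write 1 carry 2
  remaining carry: 10

0b1010011000100100111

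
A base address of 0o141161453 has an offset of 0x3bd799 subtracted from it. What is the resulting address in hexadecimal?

0o141161453 = 0x184e32b in hexadecimal.
Subtract column by column in base 16:
  b-9 → 2
  2-9 → 9 (borrow)
  3-7-1 → b (borrow)
  e-d-1 → 0
  4-b → 9 (borrow)
  8-3-1 → 4
  1-0 → 1

0x1490b92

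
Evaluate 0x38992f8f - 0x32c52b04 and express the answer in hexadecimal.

0x5d4048b

Subtract column by column in base 16:
  f-4 → b
  8-0 → 8
  f-b → 4
  2-2 → 0
  9-5 → 4
  9-c → d (borrow)
  8-2-1 → 5
  3-3 → 0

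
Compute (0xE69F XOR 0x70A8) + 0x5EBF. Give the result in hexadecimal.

First 0xE69F XOR 0x70A8 = 0x9637.
Add column by column in base 16, right to left:
  7+F = 6 carry 1
  3+B+1 = F
  6+E = 4 carry 1
  9+5+1 = F

0xF4F6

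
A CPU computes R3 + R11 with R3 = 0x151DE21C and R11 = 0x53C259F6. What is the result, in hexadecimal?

0x68E03C12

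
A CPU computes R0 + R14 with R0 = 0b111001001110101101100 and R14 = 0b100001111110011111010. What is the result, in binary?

0b1011011001101001100110

Add column by column in base 2, right to left:
  0+0 = 0
  0+1 = 1
  1+0 = 1
  1+1 = 0 carry 1
  0+1+1 = 0 carry 1
  1+1+1 = 1 carry 1
  1+1+1 = 1 carry 1
  0+1+1 = 0 carry 1
  1+0+1 = 0 carry 1
  0+0+1 = 1
  1+1 = 0 carry 1
  1+1+1 = 1 carry 1
  1+1+1 = 1 carry 1
  0+1+1 = 0 carry 1
  0+1+1 = 0 carry 1
  1+1+1 = 1 carry 1
  0+0+1 = 1
  0+0 = 0
  1+0 = 1
  1+0 = 1
  1+1 = 0 carry 1
  final carry 1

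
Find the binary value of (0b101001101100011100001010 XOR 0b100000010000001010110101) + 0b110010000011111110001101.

0b111100000000010101001100

First 0b101001101100011100001010 XOR 0b100000010000001010110101 = 0b001001111100010110111111.
Add column by column in base 2, right to left:
  1+1 = 0 carry 1
  1+0+1 = 0 carry 1
  1+1+1 = 1 carry 1
  1+1+1 = 1 carry 1
  1+0+1 = 0 carry 1
  1+0+1 = 0 carry 1
  0+0+1 = 1
  1+1 = 0 carry 1
  1+1+1 = 1 carry 1
  0+1+1 = 0 carry 1
  1+1+1 = 1 carry 1
  0+1+1 = 0 carry 1
  0+1+1 = 0 carry 1
  0+1+1 = 0 carry 1
  1+0+1 = 0 carry 1
  1+0+1 = 0 carry 1
  1+0+1 = 0 carry 1
  1+0+1 = 0 carry 1
  1+0+1 = 0 carry 1
  0+1+1 = 0 carry 1
  0+0+1 = 1
  1+0 = 1
  0+1 = 1
  0+1 = 1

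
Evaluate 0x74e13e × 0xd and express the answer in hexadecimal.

0x5ef7026

Multiply each base-16 digit by 13, carrying:
  e×13 = 182 → write 6 carry 11
  3×13+11 = 50 → write 2 carry 3
  1×13+3 = 16 → write 0 carry 1
  e×13+1 = 183 → write 7 carry 11
  4×13+11 = 63 → write f carry 3
  7×13+3 = 94 → write e carry 5
  remaining carry: 5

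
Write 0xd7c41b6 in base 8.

Expand each hex digit to 4 bits: d=1101 7=0111 c=1100 4=0100 1=0001 b=1011 6=0110.
Group the bits in threes: 001 101 011 111 000 100 000 110 110 110 → 1537040666.

0o1537040666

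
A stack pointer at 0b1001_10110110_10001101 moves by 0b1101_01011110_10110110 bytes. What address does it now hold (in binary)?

0b101110001010101000011

Add column by column in base 2, right to left:
  1+0 = 1
  0+1 = 1
  1+1 = 0 carry 1
  1+0+1 = 0 carry 1
  0+1+1 = 0 carry 1
  0+1+1 = 0 carry 1
  0+0+1 = 1
  1+1 = 0 carry 1
  0+0+1 = 1
  1+1 = 0 carry 1
  1+1+1 = 1 carry 1
  0+1+1 = 0 carry 1
  1+1+1 = 1 carry 1
  1+0+1 = 0 carry 1
  0+1+1 = 0 carry 1
  1+0+1 = 0 carry 1
  1+1+1 = 1 carry 1
  0+0+1 = 1
  0+1 = 1
  1+1 = 0 carry 1
  final carry 1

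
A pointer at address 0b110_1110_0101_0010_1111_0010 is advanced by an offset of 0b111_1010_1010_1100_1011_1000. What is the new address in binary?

0b111010001111111110101010

Add column by column in base 2, right to left:
  0+0 = 0
  1+0 = 1
  0+0 = 0
  0+1 = 1
  1+1 = 0 carry 1
  1+1+1 = 1 carry 1
  1+0+1 = 0 carry 1
  1+1+1 = 1 carry 1
  0+0+1 = 1
  1+0 = 1
  0+1 = 1
  0+1 = 1
  1+0 = 1
  0+1 = 1
  1+0 = 1
  0+1 = 1
  0+0 = 0
  1+1 = 0 carry 1
  1+0+1 = 0 carry 1
  1+1+1 = 1 carry 1
  0+1+1 = 0 carry 1
  1+1+1 = 1 carry 1
  1+1+1 = 1 carry 1
  final carry 1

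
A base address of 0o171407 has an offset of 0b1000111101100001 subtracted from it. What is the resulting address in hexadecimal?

0x63a6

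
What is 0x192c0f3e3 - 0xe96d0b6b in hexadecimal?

0xa953e878

Subtract column by column in base 16:
  3-b → 8 (borrow)
  e-6-1 → 7
  3-b → 8 (borrow)
  f-0-1 → e
  0-d → 3 (borrow)
  c-6-1 → 5
  2-9 → 9 (borrow)
  9-e-1 → a (borrow)
  1-0-1 → 0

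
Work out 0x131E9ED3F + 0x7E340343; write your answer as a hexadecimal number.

0x1B01DF082

Add column by column in base 16, right to left:
  F+3 = 2 carry 1
  3+4+1 = 8
  D+3 = 0 carry 1
  E+0+1 = F
  9+4 = D
  E+3 = 1 carry 1
  1+E+1 = 0 carry 1
  3+7+1 = B
  1+0 = 1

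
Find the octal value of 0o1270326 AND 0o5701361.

0o1200320

AND each oct digit independently (no carries):
  1&5=1, 2&7=2, 7&0=0, 0&1=0, 3&3=3, 2&6=2, 6&1=0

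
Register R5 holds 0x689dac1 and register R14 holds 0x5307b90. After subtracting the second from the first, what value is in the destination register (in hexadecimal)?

0x1595f31

Subtract column by column in base 16:
  1-0 → 1
  c-9 → 3
  a-b → f (borrow)
  d-7-1 → 5
  9-0 → 9
  8-3 → 5
  6-5 → 1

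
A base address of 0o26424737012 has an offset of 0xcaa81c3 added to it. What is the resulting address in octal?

0o30077437715

0xcaa81c3 = 0o1452500703 in octal.
Add column by column in base 8, right to left:
  2+3 = 5
  1+0 = 1
  0+7 = 7
  7+0 = 7
  3+0 = 3
  7+5 = 4 carry 1
  4+2+1 = 7
  2+5 = 7
  4+4 = 0 carry 1
  6+1+1 = 0 carry 1
  2+0+1 = 3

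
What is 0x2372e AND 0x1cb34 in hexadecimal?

AND each hex digit independently (no carries):
  2&1=0, 3&c=0, 7&b=3, 2&3=2, e&4=4

0x00324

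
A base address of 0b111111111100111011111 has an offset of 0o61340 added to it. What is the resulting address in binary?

0b1000000101110010111111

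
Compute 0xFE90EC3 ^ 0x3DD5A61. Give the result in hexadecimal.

0xC3454A2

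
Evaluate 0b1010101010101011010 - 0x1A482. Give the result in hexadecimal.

0x3B0D8

0b1010101010101011010 = 0x5555A in hexadecimal.
Subtract column by column in base 16:
  A-2 → 8
  5-8 → D (borrow)
  5-4-1 → 0
  5-A → B (borrow)
  5-1-1 → 3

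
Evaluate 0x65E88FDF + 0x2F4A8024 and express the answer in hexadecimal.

0x95331003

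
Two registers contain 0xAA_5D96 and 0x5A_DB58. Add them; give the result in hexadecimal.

Add column by column in base 16, right to left:
  6+8 = E
  9+5 = E
  D+B = 8 carry 1
  5+D+1 = 3 carry 1
  A+A+1 = 5 carry 1
  A+5+1 = 0 carry 1
  final carry 1

0x10538EE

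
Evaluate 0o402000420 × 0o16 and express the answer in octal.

0o7034007340

Multiply each base-8 digit by 14, carrying:
  0×14 = 0 → write 0
  2×14 = 28 → write 4 carry 3
  4×14+3 = 59 → write 3 carry 7
  0×14+7 = 7 → write 7
  0×14 = 0 → write 0
  0×14 = 0 → write 0
  2×14 = 28 → write 4 carry 3
  0×14+3 = 3 → write 3
  4×14 = 56 → write 0 carry 7
  remaining carry: 7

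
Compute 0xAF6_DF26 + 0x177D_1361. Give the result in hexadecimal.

Add column by column in base 16, right to left:
  6+1 = 7
  2+6 = 8
  F+3 = 2 carry 1
  D+1+1 = F
  6+D = 3 carry 1
  F+7+1 = 7 carry 1
  A+7+1 = 2 carry 1
  0+1+1 = 2

0x2273F287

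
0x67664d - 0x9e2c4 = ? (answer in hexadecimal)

0x5d8389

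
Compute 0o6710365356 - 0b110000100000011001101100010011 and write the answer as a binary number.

0b110101000000100111111011011

0o6710365356 = 0b110111001000011110101011101110 in binary.
Subtract column by column in base 2:
  0-1 → 1 (borrow)
  1-1-1 → 1 (borrow)
  1-0-1 → 0
  1-0 → 1
  0-1 → 1 (borrow)
  1-0-1 → 0
  1-0 → 1
  1-0 → 1
  0-1 → 1 (borrow)
  1-1-1 → 1 (borrow)
  0-0-1 → 1 (borrow)
  1-1-1 → 1 (borrow)
  0-1-1 → 0 (borrow)
  1-0-1 → 0
  1-0 → 1
  1-1 → 0
  1-1 → 0
  0-0 → 0
  0-0 → 0
  0-0 → 0
  0-0 → 0
  1-0 → 1
  0-0 → 0
  0-1 → 1 (borrow)
  1-0-1 → 0
  1-0 → 1
  1-0 → 1
  0-0 → 0
  1-1 → 0
  1-1 → 0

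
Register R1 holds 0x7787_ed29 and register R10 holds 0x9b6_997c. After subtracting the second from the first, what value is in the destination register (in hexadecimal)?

0x6dd153ad

Subtract column by column in base 16:
  9-c → d (borrow)
  2-7-1 → a (borrow)
  d-9-1 → 3
  e-9 → 5
  7-6 → 1
  8-b → d (borrow)
  7-9-1 → d (borrow)
  7-0-1 → 6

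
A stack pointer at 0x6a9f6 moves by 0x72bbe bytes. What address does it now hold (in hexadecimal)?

Add column by column in base 16, right to left:
  6+e = 4 carry 1
  f+b+1 = b carry 1
  9+b+1 = 5 carry 1
  a+2+1 = d
  6+7 = d

0xdd5b4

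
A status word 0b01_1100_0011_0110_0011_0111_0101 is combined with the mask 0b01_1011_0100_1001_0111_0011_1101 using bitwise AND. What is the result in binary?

AND bit by bit (1 only where both bits are 1):
  01110000110110001101110101
& 01101101001001011100111101
= 01100000000000001100110101

0b01100000000000001100110101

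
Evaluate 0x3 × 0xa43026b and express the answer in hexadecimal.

0x1ec90741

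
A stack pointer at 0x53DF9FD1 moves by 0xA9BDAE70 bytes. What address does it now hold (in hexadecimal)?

0xFD9D4E41

Add column by column in base 16, right to left:
  1+0 = 1
  D+7 = 4 carry 1
  F+E+1 = E carry 1
  9+A+1 = 4 carry 1
  F+D+1 = D carry 1
  D+B+1 = 9 carry 1
  3+9+1 = D
  5+A = F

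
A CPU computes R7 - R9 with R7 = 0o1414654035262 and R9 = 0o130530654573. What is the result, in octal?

0o1264123160467

Subtract column by column in base 8:
  2-3 → 7 (borrow)
  6-7-1 → 6 (borrow)
  2-5-1 → 4 (borrow)
  5-4-1 → 0
  3-5 → 6 (borrow)
  0-6-1 → 1 (borrow)
  4-0-1 → 3
  5-3 → 2
  6-5 → 1
  4-0 → 4
  1-3 → 6 (borrow)
  4-1-1 → 2
  1-0 → 1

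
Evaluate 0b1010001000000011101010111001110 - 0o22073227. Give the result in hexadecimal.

0x50B95F37

0b1010001000000011101010111001110 = 0x5101D5CE in hexadecimal.
0o22073227 = 0x487697 in hexadecimal.
Subtract column by column in base 16:
  E-7 → 7
  C-9 → 3
  5-6 → F (borrow)
  D-7-1 → 5
  1-8 → 9 (borrow)
  0-4-1 → B (borrow)
  1-0-1 → 0
  5-0 → 5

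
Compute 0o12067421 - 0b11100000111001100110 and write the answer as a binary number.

0o12067421 = 0b1010000110111100010001 in binary.
Subtract column by column in base 2:
  1-0 → 1
  0-1 → 1 (borrow)
  0-1-1 → 0 (borrow)
  0-0-1 → 1 (borrow)
  1-0-1 → 0
  0-1 → 1 (borrow)
  0-1-1 → 0 (borrow)
  0-0-1 → 1 (borrow)
  1-0-1 → 0
  1-1 → 0
  1-1 → 0
  1-1 → 0
  0-0 → 0
  1-0 → 1
  1-0 → 1
  0-0 → 0
  0-0 → 0
  0-1 → 1 (borrow)
  0-1-1 → 0 (borrow)
  1-1-1 → 1 (borrow)
  0-0-1 → 1 (borrow)
  1-0-1 → 0

0b110100110000010101011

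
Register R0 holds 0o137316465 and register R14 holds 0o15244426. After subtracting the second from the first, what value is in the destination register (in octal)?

Subtract column by column in base 8:
  5-6 → 7 (borrow)
  6-2-1 → 3
  4-4 → 0
  6-4 → 2
  1-4 → 5 (borrow)
  3-2-1 → 0
  7-5 → 2
  3-1 → 2
  1-0 → 1

0o122052037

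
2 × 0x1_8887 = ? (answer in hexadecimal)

Multiply each base-16 digit by 2, carrying:
  7×2 = 14 → write E
  8×2 = 16 → write 0 carry 1
  8×2+1 = 17 → write 1 carry 1
  8×2+1 = 17 → write 1 carry 1
  1×2+1 = 3 → write 3

0x3110E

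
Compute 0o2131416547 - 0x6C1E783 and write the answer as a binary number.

0b1010101001000011010111100100

0o2131416547 = 0b10001011001100001110101100111 in binary.
0x6C1E783 = 0b110110000011110011110000011 in binary.
Subtract column by column in base 2:
  1-1 → 0
  1-1 → 0
  1-0 → 1
  0-0 → 0
  0-0 → 0
  1-0 → 1
  1-0 → 1
  0-1 → 1 (borrow)
  1-1-1 → 1 (borrow)
  0-1-1 → 0 (borrow)
  1-1-1 → 1 (borrow)
  1-0-1 → 0
  1-0 → 1
  0-1 → 1 (borrow)
  0-1-1 → 0 (borrow)
  0-1-1 → 0 (borrow)
  0-1-1 → 0 (borrow)
  1-0-1 → 0
  1-0 → 1
  0-0 → 0
  0-0 → 0
  1-0 → 1
  1-1 → 0
  0-1 → 1 (borrow)
  1-0-1 → 0
  0-1 → 1 (borrow)
  0-1-1 → 0 (borrow)
  0-0-1 → 1 (borrow)
  1-0-1 → 0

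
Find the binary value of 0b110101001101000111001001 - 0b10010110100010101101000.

0b100010011000110001100001

Subtract column by column in base 2:
  1-0 → 1
  0-0 → 0
  0-0 → 0
  1-1 → 0
  0-0 → 0
  0-1 → 1 (borrow)
  1-1-1 → 1 (borrow)
  1-0-1 → 0
  1-1 → 0
  0-0 → 0
  0-1 → 1 (borrow)
  0-0-1 → 1 (borrow)
  1-0-1 → 0
  0-0 → 0
  1-1 → 0
  1-0 → 1
  0-1 → 1 (borrow)
  0-1-1 → 0 (borrow)
  1-0-1 → 0
  0-1 → 1 (borrow)
  1-0-1 → 0
  0-0 → 0
  1-1 → 0
  1-0 → 1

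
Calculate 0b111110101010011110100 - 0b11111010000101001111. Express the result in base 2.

0b11111011001110100101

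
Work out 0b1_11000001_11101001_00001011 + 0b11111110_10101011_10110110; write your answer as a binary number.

0b10110000001001010011000001

Add column by column in base 2, right to left:
  1+0 = 1
  1+1 = 0 carry 1
  0+1+1 = 0 carry 1
  1+0+1 = 0 carry 1
  0+1+1 = 0 carry 1
  0+1+1 = 0 carry 1
  0+0+1 = 1
  0+1 = 1
  1+1 = 0 carry 1
  0+1+1 = 0 carry 1
  0+0+1 = 1
  1+1 = 0 carry 1
  0+0+1 = 1
  1+1 = 0 carry 1
  1+0+1 = 0 carry 1
  1+1+1 = 1 carry 1
  1+0+1 = 0 carry 1
  0+1+1 = 0 carry 1
  0+1+1 = 0 carry 1
  0+1+1 = 0 carry 1
  0+1+1 = 0 carry 1
  0+1+1 = 0 carry 1
  1+1+1 = 1 carry 1
  1+1+1 = 1 carry 1
  1+0+1 = 0 carry 1
  final carry 1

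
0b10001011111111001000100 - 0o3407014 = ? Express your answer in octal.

0b10001011111111001000100 = 0o21377104 in octal.
Subtract column by column in base 8:
  4-4 → 0
  0-1 → 7 (borrow)
  1-0-1 → 0
  7-7 → 0
  7-0 → 7
  3-4 → 7 (borrow)
  1-3-1 → 5 (borrow)
  2-0-1 → 1

0o15770070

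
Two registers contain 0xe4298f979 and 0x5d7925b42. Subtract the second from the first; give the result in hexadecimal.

0x86b069e37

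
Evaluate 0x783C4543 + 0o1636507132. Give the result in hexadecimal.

0x86B6D39D

0o1636507132 = 0xE7A8E5A in hexadecimal.
Add column by column in base 16, right to left:
  3+A = D
  4+5 = 9
  5+E = 3 carry 1
  4+8+1 = D
  C+A = 6 carry 1
  3+7+1 = B
  8+E = 6 carry 1
  7+0+1 = 8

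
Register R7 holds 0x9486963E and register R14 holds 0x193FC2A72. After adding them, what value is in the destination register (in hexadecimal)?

0x22882C0B0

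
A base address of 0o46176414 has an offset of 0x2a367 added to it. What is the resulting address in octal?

0o46720163

0x2a367 = 0o521547 in octal.
Add column by column in base 8, right to left:
  4+7 = 3 carry 1
  1+4+1 = 6
  4+5 = 1 carry 1
  6+1+1 = 0 carry 1
  7+2+1 = 2 carry 1
  1+5+1 = 7
  6+0 = 6
  4+0 = 4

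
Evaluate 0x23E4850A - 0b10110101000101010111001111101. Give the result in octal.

0o1520353215

0x23E4850A = 0o4371102412 in octal.
0b10110101000101010111001111101 = 0o2650527175 in octal.
Subtract column by column in base 8:
  2-5 → 5 (borrow)
  1-7-1 → 1 (borrow)
  4-1-1 → 2
  2-7 → 3 (borrow)
  0-2-1 → 5 (borrow)
  1-5-1 → 3 (borrow)
  1-0-1 → 0
  7-5 → 2
  3-6 → 5 (borrow)
  4-2-1 → 1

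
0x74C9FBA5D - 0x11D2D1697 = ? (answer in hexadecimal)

0x62F72A3C6

Subtract column by column in base 16:
  D-7 → 6
  5-9 → C (borrow)
  A-6-1 → 3
  B-1 → A
  F-D → 2
  9-2 → 7
  C-D → F (borrow)
  4-1-1 → 2
  7-1 → 6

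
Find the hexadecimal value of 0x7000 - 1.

0x6FFF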